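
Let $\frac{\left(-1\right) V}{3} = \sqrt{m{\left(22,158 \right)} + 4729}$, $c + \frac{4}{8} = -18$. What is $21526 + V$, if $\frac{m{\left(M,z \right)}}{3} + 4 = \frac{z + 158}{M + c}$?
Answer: $21526 - \frac{3 \sqrt{244405}}{7} \approx 21314.0$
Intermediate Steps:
$c = - \frac{37}{2}$ ($c = - \frac{1}{2} - 18 = - \frac{37}{2} \approx -18.5$)
$m{\left(M,z \right)} = -12 + \frac{3 \left(158 + z\right)}{- \frac{37}{2} + M}$ ($m{\left(M,z \right)} = -12 + 3 \frac{z + 158}{M - \frac{37}{2}} = -12 + 3 \frac{158 + z}{- \frac{37}{2} + M} = -12 + \frac{3 \left(158 + z\right)}{- \frac{37}{2} + M}$)
$V = - \frac{3 \sqrt{244405}}{7}$ ($V = - 3 \sqrt{\frac{6 \left(232 + 158 - 88\right)}{-37 + 2 \cdot 22} + 4729} = - 3 \sqrt{\frac{6 \left(232 + 158 - 88\right)}{-37 + 44} + 4729} = - 3 \sqrt{6 \cdot \frac{1}{7} \cdot 302 + 4729} = - 3 \sqrt{\frac{1812}{7} + 4729} = - 3 \sqrt{\frac{34915}{7}} = - 3 \frac{\sqrt{244405}}{7} = - \frac{3 \sqrt{244405}}{7} \approx -211.87$)
$21526 + V = 21526 - \frac{3 \sqrt{244405}}{7}$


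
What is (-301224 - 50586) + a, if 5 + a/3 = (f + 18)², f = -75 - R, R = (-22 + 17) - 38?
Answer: -351237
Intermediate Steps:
R = -43 (R = -5 - 38 = -43)
f = -32 (f = -75 - 1*(-43) = -75 + 43 = -32)
a = 573 (a = -15 + 3*(-32 + 18)² = -15 + 3*(-14)² = -15 + 3*196 = -15 + 588 = 573)
(-301224 - 50586) + a = (-301224 - 50586) + 573 = -351810 + 573 = -351237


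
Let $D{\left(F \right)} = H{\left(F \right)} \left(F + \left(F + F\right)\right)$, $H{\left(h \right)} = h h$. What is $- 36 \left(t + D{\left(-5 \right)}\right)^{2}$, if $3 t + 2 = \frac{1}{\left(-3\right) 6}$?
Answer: $- \frac{411562369}{81} \approx -5.081 \cdot 10^{6}$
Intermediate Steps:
$H{\left(h \right)} = h^{2}$
$D{\left(F \right)} = 3 F^{3}$ ($D{\left(F \right)} = F^{2} \left(F + \left(F + F\right)\right) = F^{2} \left(F + 2 F\right) = F^{2} \cdot 3 F = 3 F^{3}$)
$t = - \frac{37}{54}$ ($t = - \frac{2}{3} + \frac{1}{3 \left(\left(-3\right) 6\right)} = - \frac{2}{3} + \frac{1}{3 \left(-18\right)} = - \frac{2}{3} + \frac{1}{3} \left(- \frac{1}{18}\right) = - \frac{2}{3} - \frac{1}{54} = - \frac{37}{54} \approx -0.68519$)
$- 36 \left(t + D{\left(-5 \right)}\right)^{2} = - 36 \left(- \frac{37}{54} + 3 \left(-5\right)^{3}\right)^{2} = - 36 \left(- \frac{37}{54} + 3 \left(-125\right)\right)^{2} = - 36 \left(- \frac{37}{54} - 375\right)^{2} = - 36 \left(- \frac{20287}{54}\right)^{2} = \left(-36\right) \frac{411562369}{2916} = - \frac{411562369}{81}$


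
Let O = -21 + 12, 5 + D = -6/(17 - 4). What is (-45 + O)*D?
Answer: 3834/13 ≈ 294.92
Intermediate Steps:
D = -71/13 (D = -5 - 6/(17 - 4) = -5 - 6/13 = -71/13 ≈ -5.4615)
O = -9
(-45 + O)*D = (-45 - 9)*(-71/13) = -54*(-71/13) = 3834/13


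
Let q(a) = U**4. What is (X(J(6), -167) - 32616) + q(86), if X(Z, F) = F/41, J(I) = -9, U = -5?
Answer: -1311798/41 ≈ -31995.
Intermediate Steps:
q(a) = 625 (q(a) = (-5)**4 = 625)
X(Z, F) = F/41 (X(Z, F) = F*(1/41) = F/41)
(X(J(6), -167) - 32616) + q(86) = ((1/41)*(-167) - 32616) + 625 = (-167/41 - 32616) + 625 = -1337423/41 + 625 = -1311798/41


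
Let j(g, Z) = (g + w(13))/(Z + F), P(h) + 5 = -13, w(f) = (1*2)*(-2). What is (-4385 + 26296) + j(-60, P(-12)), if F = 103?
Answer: 1862371/85 ≈ 21910.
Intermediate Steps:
w(f) = -4 (w(f) = 2*(-2) = -4)
P(h) = -18 (P(h) = -5 - 13 = -18)
j(g, Z) = (-4 + g)/(103 + Z) (j(g, Z) = (g - 4)/(Z + 103) = (-4 + g)/(103 + Z))
(-4385 + 26296) + j(-60, P(-12)) = (-4385 + 26296) + (-4 - 60)/(103 - 18) = 21911 - 64/85 = 1862371/85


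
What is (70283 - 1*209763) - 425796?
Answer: -565276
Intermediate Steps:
(70283 - 1*209763) - 425796 = (70283 - 209763) - 425796 = -139480 - 425796 = -565276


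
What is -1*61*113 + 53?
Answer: -6840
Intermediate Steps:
-1*61*113 + 53 = -61*113 + 53 = -6893 + 53 = -6840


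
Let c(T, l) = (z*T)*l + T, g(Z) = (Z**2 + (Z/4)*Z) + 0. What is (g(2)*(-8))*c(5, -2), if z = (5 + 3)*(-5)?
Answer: -16200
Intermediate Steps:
g(Z) = 5*Z**2/4 (g(Z) = (Z**2 + (Z*(1/4))*Z) + 0 = (Z**2 + (Z/4)*Z) + 0 = (Z**2 + Z**2/4) + 0 = 5*Z**2/4 + 0 = 5*Z**2/4)
z = -40 (z = 8*(-5) = -40)
c(T, l) = T - 40*T*l (c(T, l) = (-40*T)*l + T = -40*T*l + T = T - 40*T*l)
(g(2)*(-8))*c(5, -2) = (((5/4)*2**2)*(-8))*(5*(1 - 40*(-2))) = (((5/4)*4)*(-8))*(5*(1 + 80)) = (5*(-8))*(5*81) = -40*405 = -16200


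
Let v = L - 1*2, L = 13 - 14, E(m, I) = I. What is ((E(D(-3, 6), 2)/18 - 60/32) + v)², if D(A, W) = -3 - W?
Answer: 117649/5184 ≈ 22.695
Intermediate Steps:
L = -1
v = -3 (v = -1 - 1*2 = -1 - 2 = -3)
((E(D(-3, 6), 2)/18 - 60/32) + v)² = ((2/18 - 60/32) - 3)² = ((2*(1/18) - 60*1/32) - 3)² = ((⅑ - 15/8) - 3)² = (-127/72 - 3)² = (-343/72)² = 117649/5184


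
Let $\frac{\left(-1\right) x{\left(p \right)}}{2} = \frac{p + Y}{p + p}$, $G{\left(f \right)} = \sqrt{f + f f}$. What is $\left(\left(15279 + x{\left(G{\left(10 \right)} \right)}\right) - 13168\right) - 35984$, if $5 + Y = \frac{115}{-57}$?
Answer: $-33874 + \frac{40 \sqrt{110}}{627} \approx -33873.0$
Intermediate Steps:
$Y = - \frac{400}{57}$ ($Y = -5 + \frac{115}{-57} = -5 + 115 \left(- \frac{1}{57}\right) = -5 - \frac{115}{57} = - \frac{400}{57} \approx -7.0175$)
$G{\left(f \right)} = \sqrt{f + f^{2}}$
$x{\left(p \right)} = - \frac{- \frac{400}{57} + p}{p}$ ($x{\left(p \right)} = - 2 \frac{p - \frac{400}{57}}{p + p} = - 2 \frac{- \frac{400}{57} + p}{2 p} = - \frac{- \frac{400}{57} + p}{p}$)
$\left(\left(15279 + x{\left(G{\left(10 \right)} \right)}\right) - 13168\right) - 35984 = \left(\left(15279 + \frac{\frac{400}{57} - \sqrt{10 \left(1 + 10\right)}}{\sqrt{10 \left(1 + 10\right)}}\right) - 13168\right) - 35984 = \left(\left(15279 + \frac{\frac{400}{57} - \sqrt{10 \cdot 11}}{\sqrt{10 \cdot 11}}\right) - 13168\right) - 35984 = \left(\left(15279 + \frac{\frac{400}{57} - \sqrt{110}}{\sqrt{110}}\right) - 13168\right) - 35984 = \left(\left(15279 + \frac{\sqrt{110}}{110} \left(\frac{400}{57} - \sqrt{110}\right)\right) - 13168\right) - 35984 = \left(\left(15279 + \frac{\sqrt{110} \left(\frac{400}{57} - \sqrt{110}\right)}{110}\right) - 13168\right) - 35984 = \left(2111 + \frac{\sqrt{110} \left(\frac{400}{57} - \sqrt{110}\right)}{110}\right) - 35984 = -33873 + \frac{\sqrt{110} \left(\frac{400}{57} - \sqrt{110}\right)}{110}$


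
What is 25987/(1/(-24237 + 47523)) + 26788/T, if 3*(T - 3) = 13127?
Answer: 1987257718179/3284 ≈ 6.0513e+8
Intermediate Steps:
T = 13136/3 (T = 3 + (⅓)*13127 = 3 + 13127/3 = 13136/3 ≈ 4378.7)
25987/(1/(-24237 + 47523)) + 26788/T = 25987/(1/(-24237 + 47523)) + 26788/(13136/3) = 25987/(1/23286) + 26788*(3/13136) = 25987/(1/23286) + 20091/3284 = 25987*23286 + 20091/3284 = 605133282 + 20091/3284 = 1987257718179/3284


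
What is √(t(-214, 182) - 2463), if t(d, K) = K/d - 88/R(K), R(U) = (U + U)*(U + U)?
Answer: I*√934382713254/19474 ≈ 49.637*I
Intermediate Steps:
R(U) = 4*U² (R(U) = (2*U)*(2*U) = 4*U²)
t(d, K) = -22/K² + K/d (t(d, K) = K/d - 88*1/(4*K²) = K/d - 22/K² = -22/K² + K/d)
√(t(-214, 182) - 2463) = √((-22/182² + 182/(-214)) - 2463) = √((-22*1/33124 + 182*(-1/214)) - 2463) = √((-11/16562 - 91/107) - 2463) = √(-1508319/1772134 - 2463) = √(-4366274361/1772134) = I*√934382713254/19474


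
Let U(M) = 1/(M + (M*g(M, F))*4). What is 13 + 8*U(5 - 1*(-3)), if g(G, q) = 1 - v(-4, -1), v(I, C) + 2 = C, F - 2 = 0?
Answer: 222/17 ≈ 13.059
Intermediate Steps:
F = 2 (F = 2 + 0 = 2)
v(I, C) = -2 + C
g(G, q) = 4 (g(G, q) = 1 - (-2 - 1) = 1 - 1*(-3) = 1 + 3 = 4)
U(M) = 1/(17*M) (U(M) = 1/(M + (M*4)*4) = 1/(M + (4*M)*4) = 1/(M + 16*M) = 1/(17*M))
13 + 8*U(5 - 1*(-3)) = 13 + 8*(1/(17*(5 - 1*(-3)))) = 13 + 8*(1/(17*(5 + 3))) = 13 + 8*((1/17)/8) = 13 + 8*((1/17)*(⅛)) = 13 + 8*(1/136) = 13 + 1/17 = 222/17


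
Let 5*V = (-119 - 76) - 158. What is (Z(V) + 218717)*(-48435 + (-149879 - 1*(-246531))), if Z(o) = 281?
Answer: 10559426566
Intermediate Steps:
V = -353/5 (V = ((-119 - 76) - 158)/5 = (-195 - 158)/5 = (⅕)*(-353) = -353/5 ≈ -70.600)
(Z(V) + 218717)*(-48435 + (-149879 - 1*(-246531))) = (281 + 218717)*(-48435 + (-149879 - 1*(-246531))) = 218998*(-48435 + (-149879 + 246531)) = 218998*(-48435 + 96652) = 218998*48217 = 10559426566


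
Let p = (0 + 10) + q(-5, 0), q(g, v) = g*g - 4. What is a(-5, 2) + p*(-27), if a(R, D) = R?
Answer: -842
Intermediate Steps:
q(g, v) = -4 + g**2 (q(g, v) = g**2 - 4 = -4 + g**2)
p = 31 (p = (0 + 10) + (-4 + (-5)**2) = 10 + (-4 + 25) = 10 + 21 = 31)
a(-5, 2) + p*(-27) = -5 + 31*(-27) = -5 - 837 = -842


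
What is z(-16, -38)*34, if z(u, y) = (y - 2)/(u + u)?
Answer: 85/2 ≈ 42.500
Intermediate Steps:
z(u, y) = (-2 + y)/(2*u) (z(u, y) = (-2 + y)/((2*u)) = (-2 + y)*(1/(2*u)) = (-2 + y)/(2*u))
z(-16, -38)*34 = ((½)*(-2 - 38)/(-16))*34 = ((½)*(-1/16)*(-40))*34 = (5/4)*34 = 85/2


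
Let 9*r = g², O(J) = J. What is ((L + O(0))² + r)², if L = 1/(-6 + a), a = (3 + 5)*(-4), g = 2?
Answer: 33466225/168896016 ≈ 0.19815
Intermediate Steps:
a = -32 (a = 8*(-4) = -32)
L = -1/38 (L = 1/(-6 - 32) = 1/(-38) = -1/38 ≈ -0.026316)
r = 4/9 (r = (⅑)*2² = (⅑)*4 = 4/9 ≈ 0.44444)
((L + O(0))² + r)² = ((-1/38 + 0)² + 4/9)² = ((-1/38)² + 4/9)² = (1/1444 + 4/9)² = (5785/12996)² = 33466225/168896016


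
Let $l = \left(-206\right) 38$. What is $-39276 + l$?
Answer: $-47104$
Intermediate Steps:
$l = -7828$
$-39276 + l = -39276 - 7828 = -47104$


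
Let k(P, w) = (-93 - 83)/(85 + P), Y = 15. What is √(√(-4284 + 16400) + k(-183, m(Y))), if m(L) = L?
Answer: √(88 + 98*√3029)/7 ≈ 10.577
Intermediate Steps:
k(P, w) = -176/(85 + P)
√(√(-4284 + 16400) + k(-183, m(Y))) = √(√(-4284 + 16400) - 176/(85 - 183)) = √(√12116 - 176/(-98)) = √(2*√3029 - 176*(-1/98)) = √(2*√3029 + 88/49) = √(88/49 + 2*√3029)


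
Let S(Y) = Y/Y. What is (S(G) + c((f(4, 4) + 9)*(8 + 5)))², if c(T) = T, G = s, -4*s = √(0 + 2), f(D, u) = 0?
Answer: 13924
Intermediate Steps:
s = -√2/4 (s = -√(0 + 2)/4 = -√2/4 ≈ -0.35355)
G = -√2/4 ≈ -0.35355
S(Y) = 1
(S(G) + c((f(4, 4) + 9)*(8 + 5)))² = (1 + (0 + 9)*(8 + 5))² = (1 + 9*13)² = (1 + 117)² = 118² = 13924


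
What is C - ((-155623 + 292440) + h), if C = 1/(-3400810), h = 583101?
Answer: -2448304333581/3400810 ≈ -7.1992e+5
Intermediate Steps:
C = -1/3400810 ≈ -2.9405e-7
C - ((-155623 + 292440) + h) = -1/3400810 - ((-155623 + 292440) + 583101) = -1/3400810 - (136817 + 583101) = -1/3400810 - 1*719918 = -1/3400810 - 719918 = -2448304333581/3400810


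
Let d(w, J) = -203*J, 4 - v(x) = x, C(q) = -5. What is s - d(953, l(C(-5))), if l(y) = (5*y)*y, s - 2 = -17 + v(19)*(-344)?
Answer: 30520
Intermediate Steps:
v(x) = 4 - x
s = 5145 (s = 2 + (-17 + (4 - 1*19)*(-344)) = 2 + (-17 + (4 - 19)*(-344)) = 2 + (-17 - 15*(-344)) = 2 + (-17 + 5160) = 2 + 5143 = 5145)
l(y) = 5*y²
s - d(953, l(C(-5))) = 5145 - (-203)*5*(-5)² = 5145 - (-203)*5*25 = 5145 - (-203)*125 = 5145 - 1*(-25375) = 5145 + 25375 = 30520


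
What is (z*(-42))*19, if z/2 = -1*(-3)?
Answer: -4788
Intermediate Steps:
z = 6 (z = 2*(-1*(-3)) = 2*3 = 6)
(z*(-42))*19 = (6*(-42))*19 = -252*19 = -4788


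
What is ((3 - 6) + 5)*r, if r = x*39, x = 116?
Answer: 9048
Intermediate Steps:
r = 4524 (r = 116*39 = 4524)
((3 - 6) + 5)*r = ((3 - 6) + 5)*4524 = (-3 + 5)*4524 = 2*4524 = 9048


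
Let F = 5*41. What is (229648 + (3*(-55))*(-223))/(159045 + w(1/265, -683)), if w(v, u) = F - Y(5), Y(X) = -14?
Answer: 266443/159264 ≈ 1.6730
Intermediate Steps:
F = 205
w(v, u) = 219 (w(v, u) = 205 - 1*(-14) = 205 + 14 = 219)
(229648 + (3*(-55))*(-223))/(159045 + w(1/265, -683)) = (229648 + (3*(-55))*(-223))/(159045 + 219) = (229648 - 165*(-223))/159264 = (229648 + 36795)*(1/159264) = 266443*(1/159264) = 266443/159264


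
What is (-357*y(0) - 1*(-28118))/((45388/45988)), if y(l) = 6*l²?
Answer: 323272646/11347 ≈ 28490.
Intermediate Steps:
(-357*y(0) - 1*(-28118))/((45388/45988)) = (-2142*0² - 1*(-28118))/((45388/45988)) = (-2142*0 + 28118)/((45388*(1/45988))) = (-357*0 + 28118)/(11347/11497) = (0 + 28118)*(11497/11347) = 28118*(11497/11347) = 323272646/11347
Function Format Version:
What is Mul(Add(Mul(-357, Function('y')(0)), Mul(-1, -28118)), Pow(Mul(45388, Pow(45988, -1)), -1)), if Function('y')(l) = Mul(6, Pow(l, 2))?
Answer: Rational(323272646, 11347) ≈ 28490.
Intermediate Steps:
Mul(Add(Mul(-357, Function('y')(0)), Mul(-1, -28118)), Pow(Mul(45388, Pow(45988, -1)), -1)) = Mul(Add(Mul(-357, Mul(6, Pow(0, 2))), Mul(-1, -28118)), Pow(Mul(45388, Pow(45988, -1)), -1)) = Mul(Add(Mul(-357, Mul(6, 0)), 28118), Pow(Mul(45388, Rational(1, 45988)), -1)) = Mul(Add(Mul(-357, 0), 28118), Pow(Rational(11347, 11497), -1)) = Mul(Add(0, 28118), Rational(11497, 11347)) = Mul(28118, Rational(11497, 11347)) = Rational(323272646, 11347)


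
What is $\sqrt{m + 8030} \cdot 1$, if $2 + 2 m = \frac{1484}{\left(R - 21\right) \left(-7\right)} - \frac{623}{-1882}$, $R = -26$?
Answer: $\frac{\sqrt{62838720997519}}{88454} \approx 89.618$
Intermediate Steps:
$m = \frac{251357}{176908}$ ($m = -1 + \frac{\frac{1484}{\left(-26 - 21\right) \left(-7\right)} - \frac{623}{-1882}}{2} = -1 + \frac{\frac{1484}{\left(-47\right) \left(-7\right)} - - \frac{623}{1882}}{2} = -1 + \frac{\frac{1484}{329} + \frac{623}{1882}}{2} = -1 + \frac{1484 \cdot \frac{1}{329} + \frac{623}{1882}}{2} = -1 + \frac{\frac{212}{47} + \frac{623}{1882}}{2} = -1 + \frac{1}{2} \cdot \frac{428265}{88454} = -1 + \frac{428265}{176908} = \frac{251357}{176908} \approx 1.4208$)
$\sqrt{m + 8030} \cdot 1 = \sqrt{\frac{251357}{176908} + 8030} \cdot 1 = \sqrt{\frac{1420822597}{176908}} \cdot 1 = \frac{\sqrt{62838720997519}}{88454} \cdot 1 = \frac{\sqrt{62838720997519}}{88454}$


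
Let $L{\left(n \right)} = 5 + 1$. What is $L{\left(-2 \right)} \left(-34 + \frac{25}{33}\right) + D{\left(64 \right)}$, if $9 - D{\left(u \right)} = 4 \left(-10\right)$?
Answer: $- \frac{1655}{11} \approx -150.45$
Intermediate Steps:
$D{\left(u \right)} = 49$ ($D{\left(u \right)} = 9 - 4 \left(-10\right) = 9 - -40 = 9 + 40 = 49$)
$L{\left(n \right)} = 6$
$L{\left(-2 \right)} \left(-34 + \frac{25}{33}\right) + D{\left(64 \right)} = 6 \left(-34 + \frac{25}{33}\right) + 49 = 6 \left(- \frac{1097}{33}\right) + 49 = - \frac{2194}{11} + 49 = - \frac{1655}{11}$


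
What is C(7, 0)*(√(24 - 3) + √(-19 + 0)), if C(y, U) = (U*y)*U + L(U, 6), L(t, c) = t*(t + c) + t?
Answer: 0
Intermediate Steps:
L(t, c) = t + t*(c + t) (L(t, c) = t*(c + t) + t = t + t*(c + t))
C(y, U) = U*(7 + U) + y*U² (C(y, U) = (U*y)*U + U*(1 + 6 + U) = y*U² + U*(7 + U) = U*(7 + U) + y*U²)
C(7, 0)*(√(24 - 3) + √(-19 + 0)) = (0*(7 + 0 + 0*7))*(√(24 - 3) + √(-19 + 0)) = (0*(7 + 0 + 0))*(√21 + √(-19)) = (0*7)*(√21 + I*√19) = 0*(√21 + I*√19) = 0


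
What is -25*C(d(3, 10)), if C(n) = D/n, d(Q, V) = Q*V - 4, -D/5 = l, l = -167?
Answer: -20875/26 ≈ -802.88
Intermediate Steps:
D = 835 (D = -5*(-167) = 835)
d(Q, V) = -4 + Q*V
C(n) = 835/n
-25*C(d(3, 10)) = -20875/(-4 + 3*10) = -20875/(-4 + 30) = -20875/26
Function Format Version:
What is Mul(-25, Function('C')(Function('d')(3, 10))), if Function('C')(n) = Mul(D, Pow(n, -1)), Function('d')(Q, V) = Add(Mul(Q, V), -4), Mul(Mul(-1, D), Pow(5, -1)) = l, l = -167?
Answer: Rational(-20875, 26) ≈ -802.88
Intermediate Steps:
D = 835 (D = Mul(-5, -167) = 835)
Function('d')(Q, V) = Add(-4, Mul(Q, V))
Function('C')(n) = Mul(835, Pow(n, -1))
Mul(-25, Function('C')(Function('d')(3, 10))) = Mul(-25, Mul(835, Pow(Add(-4, Mul(3, 10)), -1))) = Mul(-25, Mul(835, Pow(Add(-4, 30), -1))) = Mul(-25, Mul(835, Pow(26, -1))) = Mul(-25, Mul(835, Rational(1, 26))) = Mul(-25, Rational(835, 26)) = Rational(-20875, 26)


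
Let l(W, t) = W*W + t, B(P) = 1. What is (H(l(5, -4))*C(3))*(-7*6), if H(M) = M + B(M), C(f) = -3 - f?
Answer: 5544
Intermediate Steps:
l(W, t) = t + W**2 (l(W, t) = W**2 + t = t + W**2)
H(M) = 1 + M (H(M) = M + 1 = 1 + M)
(H(l(5, -4))*C(3))*(-7*6) = ((1 + (-4 + 5**2))*(-3 - 1*3))*(-7*6) = ((1 + (-4 + 25))*(-3 - 3))*(-42) = ((1 + 21)*(-6))*(-42) = (22*(-6))*(-42) = -132*(-42) = 5544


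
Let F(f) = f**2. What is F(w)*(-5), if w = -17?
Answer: -1445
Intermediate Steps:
F(w)*(-5) = (-17)**2*(-5) = 289*(-5) = -1445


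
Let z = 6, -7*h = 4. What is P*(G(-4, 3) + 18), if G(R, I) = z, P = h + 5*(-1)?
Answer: -936/7 ≈ -133.71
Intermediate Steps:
h = -4/7 (h = -1/7*4 = -4/7 ≈ -0.57143)
P = -39/7 (P = -4/7 + 5*(-1) = -4/7 - 5 = -39/7 ≈ -5.5714)
G(R, I) = 6
P*(G(-4, 3) + 18) = -39*(6 + 18)/7 = -39/7*24 = -936/7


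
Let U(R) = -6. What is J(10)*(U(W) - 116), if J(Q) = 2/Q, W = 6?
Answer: -122/5 ≈ -24.400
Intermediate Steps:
J(10)*(U(W) - 116) = (2/10)*(-6 - 116) = (2*(⅒))*(-122) = (⅕)*(-122) = -122/5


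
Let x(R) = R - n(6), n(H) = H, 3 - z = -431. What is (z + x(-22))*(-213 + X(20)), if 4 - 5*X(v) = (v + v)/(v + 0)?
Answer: -431578/5 ≈ -86316.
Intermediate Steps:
z = 434 (z = 3 - 1*(-431) = 3 + 431 = 434)
x(R) = -6 + R (x(R) = R - 1*6 = R - 6 = -6 + R)
X(v) = 2/5 (X(v) = 4/5 - (v + v)/(5*(v + 0)) = 4/5 - 2*v/(5*v) = 4/5 - 1/5*2 = 4/5 - 2/5 = 2/5)
(z + x(-22))*(-213 + X(20)) = (434 + (-6 - 22))*(-213 + 2/5) = (434 - 28)*(-1063/5) = 406*(-1063/5) = -431578/5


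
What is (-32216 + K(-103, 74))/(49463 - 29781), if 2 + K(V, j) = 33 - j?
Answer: -32259/19682 ≈ -1.6390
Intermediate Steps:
K(V, j) = 31 - j (K(V, j) = -2 + (33 - j) = 31 - j)
(-32216 + K(-103, 74))/(49463 - 29781) = (-32216 + (31 - 1*74))/(49463 - 29781) = (-32216 + (31 - 74))/19682 = (-32216 - 43)*(1/19682) = -32259*1/19682 = -32259/19682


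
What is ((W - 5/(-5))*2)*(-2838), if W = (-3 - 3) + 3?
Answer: 11352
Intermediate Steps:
W = -3 (W = -6 + 3 = -3)
((W - 5/(-5))*2)*(-2838) = ((-3 - 5/(-5))*2)*(-2838) = ((-3 - 5*(-⅕))*2)*(-2838) = ((-3 + 1)*2)*(-2838) = -2*2*(-2838) = -4*(-2838) = 11352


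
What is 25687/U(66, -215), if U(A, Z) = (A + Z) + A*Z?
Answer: -25687/14339 ≈ -1.7914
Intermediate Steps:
U(A, Z) = A + Z + A*Z
25687/U(66, -215) = 25687/(66 - 215 + 66*(-215)) = 25687/(66 - 215 - 14190) = 25687/(-14339) = 25687*(-1/14339) = -25687/14339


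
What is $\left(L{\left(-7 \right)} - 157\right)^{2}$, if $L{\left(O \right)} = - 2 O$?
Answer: $20449$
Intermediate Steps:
$\left(L{\left(-7 \right)} - 157\right)^{2} = \left(\left(-2\right) \left(-7\right) - 157\right)^{2} = \left(14 - 157\right)^{2} = \left(-143\right)^{2} = 20449$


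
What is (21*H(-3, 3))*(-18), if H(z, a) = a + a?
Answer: -2268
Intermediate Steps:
H(z, a) = 2*a
(21*H(-3, 3))*(-18) = (21*(2*3))*(-18) = (21*6)*(-18) = 126*(-18) = -2268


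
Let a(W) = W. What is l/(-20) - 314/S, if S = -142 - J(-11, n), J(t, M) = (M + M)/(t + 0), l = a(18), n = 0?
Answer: 931/710 ≈ 1.3113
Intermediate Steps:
l = 18
J(t, M) = 2*M/t (J(t, M) = (2*M)/t = 2*M/t)
S = -142 (S = -142 - 2*0/(-11) = -142 - 2*0*(-1)/11 = -142 - 1*0 = -142 + 0 = -142)
l/(-20) - 314/S = 18/(-20) - 314/(-142) = 18*(-1/20) - 314*(-1/142) = -9/10 + 157/71 = 931/710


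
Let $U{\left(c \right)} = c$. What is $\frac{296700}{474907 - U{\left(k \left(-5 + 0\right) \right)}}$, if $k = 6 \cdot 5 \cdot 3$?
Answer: $\frac{296700}{475357} \approx 0.62416$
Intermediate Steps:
$k = 90$ ($k = 30 \cdot 3 = 90$)
$\frac{296700}{474907 - U{\left(k \left(-5 + 0\right) \right)}} = \frac{296700}{474907 - 90 \left(-5 + 0\right)} = \frac{296700}{474907 - 90 \left(-5\right)} = \frac{296700}{474907 - -450} = \frac{296700}{474907 + 450} = \frac{296700}{475357}$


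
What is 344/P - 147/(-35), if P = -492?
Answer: 2153/615 ≈ 3.5008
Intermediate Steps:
344/P - 147/(-35) = 344/(-492) - 147/(-35) = 344*(-1/492) - 147*(-1/35) = -86/123 + 21/5 = 2153/615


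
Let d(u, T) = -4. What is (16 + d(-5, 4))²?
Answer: 144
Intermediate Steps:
(16 + d(-5, 4))² = (16 - 4)² = 12² = 144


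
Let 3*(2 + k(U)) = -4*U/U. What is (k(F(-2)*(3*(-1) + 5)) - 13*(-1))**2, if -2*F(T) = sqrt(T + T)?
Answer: 841/9 ≈ 93.444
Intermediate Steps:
F(T) = -sqrt(2)*sqrt(T)/2 (F(T) = -sqrt(T + T)/2 = -sqrt(2)*sqrt(T)/2)
k(U) = -10/3 (k(U) = -2 + (-4*U/U)/3 = -2 + (-4*1)/3 = -2 + (1/3)*(-4) = -2 - 4/3 = -10/3)
(k(F(-2)*(3*(-1) + 5)) - 13*(-1))**2 = (-10/3 - 13*(-1))**2 = (-10/3 + 13)**2 = (29/3)**2 = 841/9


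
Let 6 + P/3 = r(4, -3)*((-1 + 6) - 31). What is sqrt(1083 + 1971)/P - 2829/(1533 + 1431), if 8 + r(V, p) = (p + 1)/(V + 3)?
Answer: -943/988 + 7*sqrt(3054)/4398 ≈ -0.86650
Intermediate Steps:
r(V, p) = -8 + (1 + p)/(3 + V) (r(V, p) = -8 + (p + 1)/(V + 3) = -8 + (1 + p)/(3 + V))
P = 4398/7 (P = -18 + 3*(((-23 - 3 - 8*4)/(3 + 4))*((-1 + 6) - 31)) = -18 + 3*(((-23 - 3 - 32)/7)*(5 - 31)) = -18 + 3*(((1/7)*(-58))*(-26)) = -18 + 3*(-58/7*(-26)) = -18 + 3*(1508/7) = -18 + 4524/7 = 4398/7 ≈ 628.29)
sqrt(1083 + 1971)/P - 2829/(1533 + 1431) = sqrt(1083 + 1971)/(4398/7) - 2829/(1533 + 1431) = sqrt(3054)*(7/4398) - 2829/2964 = 7*sqrt(3054)/4398 - 2829*1/2964 = 7*sqrt(3054)/4398 - 943/988 = -943/988 + 7*sqrt(3054)/4398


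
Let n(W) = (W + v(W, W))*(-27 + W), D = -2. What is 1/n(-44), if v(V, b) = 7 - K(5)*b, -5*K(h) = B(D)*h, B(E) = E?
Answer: -1/3621 ≈ -0.00027617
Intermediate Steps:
K(h) = 2*h/5 (K(h) = -(-2)*h/5 = 2*h/5)
v(V, b) = 7 - 2*b (v(V, b) = 7 - (2/5)*5*b = 7 - 2*b)
n(W) = (-27 + W)*(7 - W) (n(W) = (W + (7 - 2*W))*(-27 + W) = (7 - W)*(-27 + W) = (-27 + W)*(7 - W))
1/n(-44) = 1/(-189 - 1*(-44)**2 + 34*(-44)) = 1/(-189 - 1*1936 - 1496) = 1/(-189 - 1936 - 1496) = 1/(-3621) = -1/3621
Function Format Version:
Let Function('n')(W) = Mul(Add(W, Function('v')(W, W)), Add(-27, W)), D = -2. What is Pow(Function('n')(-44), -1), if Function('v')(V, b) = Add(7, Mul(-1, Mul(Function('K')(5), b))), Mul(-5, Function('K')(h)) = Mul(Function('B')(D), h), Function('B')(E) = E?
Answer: Rational(-1, 3621) ≈ -0.00027617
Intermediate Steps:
Function('K')(h) = Mul(Rational(2, 5), h) (Function('K')(h) = Mul(Rational(-1, 5), Mul(-2, h)) = Mul(Rational(2, 5), h))
Function('v')(V, b) = Add(7, Mul(-2, b)) (Function('v')(V, b) = Add(7, Mul(-1, Mul(Mul(Rational(2, 5), 5), b))) = Add(7, Mul(-1, Mul(2, b))) = Add(7, Mul(-2, b)))
Function('n')(W) = Mul(Add(-27, W), Add(7, Mul(-1, W))) (Function('n')(W) = Mul(Add(W, Add(7, Mul(-2, W))), Add(-27, W)) = Mul(Add(7, Mul(-1, W)), Add(-27, W)) = Mul(Add(-27, W), Add(7, Mul(-1, W))))
Pow(Function('n')(-44), -1) = Pow(Add(-189, Mul(-1, Pow(-44, 2)), Mul(34, -44)), -1) = Pow(Add(-189, Mul(-1, 1936), -1496), -1) = Pow(Add(-189, -1936, -1496), -1) = Pow(-3621, -1) = Rational(-1, 3621)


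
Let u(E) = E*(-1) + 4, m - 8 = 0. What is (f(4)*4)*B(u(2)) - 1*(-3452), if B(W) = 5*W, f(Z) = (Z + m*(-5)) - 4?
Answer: 1852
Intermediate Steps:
m = 8 (m = 8 + 0 = 8)
u(E) = 4 - E (u(E) = -E + 4 = 4 - E)
f(Z) = -44 + Z (f(Z) = (Z + 8*(-5)) - 4 = (Z - 40) - 4 = (-40 + Z) - 4 = -44 + Z)
(f(4)*4)*B(u(2)) - 1*(-3452) = ((-44 + 4)*4)*(5*(4 - 1*2)) - 1*(-3452) = (-40*4)*(5*(4 - 2)) + 3452 = -800*2 + 3452 = -160*10 + 3452 = -1600 + 3452 = 1852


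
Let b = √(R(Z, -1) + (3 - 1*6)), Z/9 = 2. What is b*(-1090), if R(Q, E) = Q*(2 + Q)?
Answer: -1090*√357 ≈ -20595.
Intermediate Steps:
Z = 18 (Z = 9*2 = 18)
b = √357 (b = √(18*(2 + 18) + (3 - 1*6)) = √(18*20 + (3 - 6)) = √(360 - 3) = √357 ≈ 18.894)
b*(-1090) = √357*(-1090) = -1090*√357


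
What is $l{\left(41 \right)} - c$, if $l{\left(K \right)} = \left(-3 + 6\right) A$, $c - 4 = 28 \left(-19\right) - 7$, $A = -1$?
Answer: $532$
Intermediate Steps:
$c = -535$ ($c = 4 + \left(28 \left(-19\right) - 7\right) = 4 - 539 = -535$)
$l{\left(K \right)} = -3$ ($l{\left(K \right)} = \left(-3 + 6\right) \left(-1\right) = 3 \left(-1\right) = -3$)
$l{\left(41 \right)} - c = -3 - -535 = -3 + 535 = 532$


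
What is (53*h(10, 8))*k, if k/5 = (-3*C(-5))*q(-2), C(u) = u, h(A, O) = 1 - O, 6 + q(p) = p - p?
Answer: 166950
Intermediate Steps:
q(p) = -6 (q(p) = -6 + (p - p) = -6 + 0 = -6)
k = -450 (k = 5*(-3*(-5)*(-6)) = 5*(15*(-6)) = 5*(-90) = -450)
(53*h(10, 8))*k = (53*(1 - 1*8))*(-450) = (53*(1 - 8))*(-450) = (53*(-7))*(-450) = -371*(-450) = 166950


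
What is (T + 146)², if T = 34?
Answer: 32400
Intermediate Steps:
(T + 146)² = (34 + 146)² = 180² = 32400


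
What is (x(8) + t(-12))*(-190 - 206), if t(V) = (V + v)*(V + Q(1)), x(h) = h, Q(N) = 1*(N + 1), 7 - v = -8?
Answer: 8712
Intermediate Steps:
v = 15 (v = 7 - 1*(-8) = 7 + 8 = 15)
Q(N) = 1 + N (Q(N) = 1*(1 + N) = 1 + N)
t(V) = (2 + V)*(15 + V) (t(V) = (V + 15)*(V + (1 + 1)) = (15 + V)*(V + 2) = (15 + V)*(2 + V) = (2 + V)*(15 + V))
(x(8) + t(-12))*(-190 - 206) = (8 + (30 + (-12)**2 + 17*(-12)))*(-190 - 206) = (8 + (30 + 144 - 204))*(-396) = (8 - 30)*(-396) = -22*(-396) = 8712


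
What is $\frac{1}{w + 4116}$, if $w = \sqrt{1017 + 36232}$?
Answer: $\frac{1}{4309} \approx 0.00023207$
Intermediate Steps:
$w = 193$ ($w = \sqrt{37249} = 193$)
$\frac{1}{w + 4116} = \frac{1}{193 + 4116} = \frac{1}{4309}$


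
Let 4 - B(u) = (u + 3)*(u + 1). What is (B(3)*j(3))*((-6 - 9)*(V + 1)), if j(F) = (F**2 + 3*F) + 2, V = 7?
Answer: 48000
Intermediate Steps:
B(u) = 4 - (1 + u)*(3 + u) (B(u) = 4 - (u + 3)*(u + 1) = 4 - (3 + u)*(1 + u) = 4 - (1 + u)*(3 + u))
j(F) = 2 + F**2 + 3*F
(B(3)*j(3))*((-6 - 9)*(V + 1)) = ((1 - 1*3**2 - 4*3)*(2 + 3**2 + 3*3))*((-6 - 9)*(7 + 1)) = ((1 - 1*9 - 12)*(2 + 9 + 9))*(-15*8) = ((1 - 9 - 12)*20)*(-120) = -20*20*(-120) = -400*(-120) = 48000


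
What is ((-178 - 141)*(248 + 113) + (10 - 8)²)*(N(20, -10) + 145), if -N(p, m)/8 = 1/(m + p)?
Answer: -16605351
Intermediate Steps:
N(p, m) = -8/(m + p)
((-178 - 141)*(248 + 113) + (10 - 8)²)*(N(20, -10) + 145) = ((-178 - 141)*(248 + 113) + (10 - 8)²)*(-8/(-10 + 20) + 145) = (-319*361 + 2²)*(-8/10 + 145) = (-115159 + 4)*(-8*⅒ + 145) = -115155*(-⅘ + 145) = -115155*721/5 = -16605351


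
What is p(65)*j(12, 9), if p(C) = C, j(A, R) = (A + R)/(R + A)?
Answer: 65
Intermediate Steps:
j(A, R) = 1 (j(A, R) = (A + R)/(A + R) = 1)
p(65)*j(12, 9) = 65*1 = 65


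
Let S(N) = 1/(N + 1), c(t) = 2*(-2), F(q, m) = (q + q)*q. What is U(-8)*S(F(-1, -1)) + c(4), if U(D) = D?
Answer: -20/3 ≈ -6.6667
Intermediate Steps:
F(q, m) = 2*q² (F(q, m) = (2*q)*q = 2*q²)
c(t) = -4
S(N) = 1/(1 + N)
U(-8)*S(F(-1, -1)) + c(4) = -8/(1 + 2*(-1)²) - 4 = -8/(1 + 2*1) - 4 = -8/(1 + 2) - 4 = -8/3 - 4 = -20/3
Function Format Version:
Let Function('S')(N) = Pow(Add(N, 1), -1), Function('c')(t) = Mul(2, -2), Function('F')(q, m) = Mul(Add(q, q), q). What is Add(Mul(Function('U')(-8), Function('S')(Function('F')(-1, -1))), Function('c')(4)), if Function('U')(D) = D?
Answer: Rational(-20, 3) ≈ -6.6667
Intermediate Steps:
Function('F')(q, m) = Mul(2, Pow(q, 2)) (Function('F')(q, m) = Mul(Mul(2, q), q) = Mul(2, Pow(q, 2)))
Function('c')(t) = -4
Function('S')(N) = Pow(Add(1, N), -1)
Add(Mul(Function('U')(-8), Function('S')(Function('F')(-1, -1))), Function('c')(4)) = Add(Mul(-8, Pow(Add(1, Mul(2, Pow(-1, 2))), -1)), -4) = Add(Mul(-8, Pow(Add(1, Mul(2, 1)), -1)), -4) = Add(Mul(-8, Pow(Add(1, 2), -1)), -4) = Add(Mul(-8, Pow(3, -1)), -4) = Add(Mul(-8, Rational(1, 3)), -4) = Add(Rational(-8, 3), -4) = Rational(-20, 3)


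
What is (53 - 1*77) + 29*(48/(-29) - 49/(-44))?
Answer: -1747/44 ≈ -39.705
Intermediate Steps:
(53 - 1*77) + 29*(48/(-29) - 49/(-44)) = (53 - 77) + 29*(48*(-1/29) - 49*(-1/44)) = -24 + 29*(-48/29 + 49/44) = -24 + 29*(-691/1276) = -24 - 691/44 = -1747/44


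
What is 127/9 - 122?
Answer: -971/9 ≈ -107.89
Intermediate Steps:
127/9 - 122 = -971/9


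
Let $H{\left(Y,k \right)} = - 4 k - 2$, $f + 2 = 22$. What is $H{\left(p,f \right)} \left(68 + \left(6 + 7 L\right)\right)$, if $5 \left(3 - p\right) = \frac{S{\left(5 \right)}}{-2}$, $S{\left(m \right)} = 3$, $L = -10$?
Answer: $-328$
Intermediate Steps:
$f = 20$ ($f = -2 + 22 = 20$)
$p = \frac{33}{10}$ ($p = 3 - \frac{3 \frac{1}{-2}}{5} = 3 - \frac{3 \left(- \frac{1}{2}\right)}{5} = 3 - - \frac{3}{10} = 3 + \frac{3}{10} = \frac{33}{10} \approx 3.3$)
$H{\left(Y,k \right)} = -2 - 4 k$
$H{\left(p,f \right)} \left(68 + \left(6 + 7 L\right)\right) = \left(-2 - 80\right) \left(68 + \left(6 + 7 \left(-10\right)\right)\right) = \left(-2 - 80\right) \left(68 + \left(6 - 70\right)\right) = - 82 \left(68 - 64\right) = \left(-82\right) 4 = -328$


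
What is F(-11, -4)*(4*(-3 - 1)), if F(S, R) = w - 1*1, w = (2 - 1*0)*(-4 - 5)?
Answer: 304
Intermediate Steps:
w = -18 (w = (2 + 0)*(-9) = 2*(-9) = -18)
F(S, R) = -19 (F(S, R) = -18 - 1*1 = -18 - 1 = -19)
F(-11, -4)*(4*(-3 - 1)) = -76*(-3 - 1) = -76*(-4) = -19*(-16) = 304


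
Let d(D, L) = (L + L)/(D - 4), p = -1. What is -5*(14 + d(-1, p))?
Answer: -72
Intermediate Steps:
d(D, L) = 2*L/(-4 + D) (d(D, L) = (2*L)/(-4 + D) = 2*L/(-4 + D))
-5*(14 + d(-1, p)) = -5*(14 + 2*(-1)/(-4 - 1)) = -5*(14 + 2*(-1)/(-5)) = -5*(14 + 2*(-1)*(-⅕)) = -5*(14 + ⅖) = -5*72/5 = -72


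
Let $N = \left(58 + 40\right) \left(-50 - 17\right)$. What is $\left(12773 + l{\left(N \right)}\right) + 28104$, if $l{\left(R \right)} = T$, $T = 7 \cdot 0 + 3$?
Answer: $40880$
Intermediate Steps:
$N = -6566$ ($N = 98 \left(-67\right) = -6566$)
$T = 3$ ($T = 0 + 3 = 3$)
$l{\left(R \right)} = 3$
$\left(12773 + l{\left(N \right)}\right) + 28104 = \left(12773 + 3\right) + 28104 = 12776 + 28104 = 40880$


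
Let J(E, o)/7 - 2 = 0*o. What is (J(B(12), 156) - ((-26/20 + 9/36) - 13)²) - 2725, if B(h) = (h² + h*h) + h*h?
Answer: -1163361/400 ≈ -2908.4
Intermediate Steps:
B(h) = 3*h² (B(h) = (h² + h²) + h² = 2*h² + h² = 3*h²)
J(E, o) = 14 (J(E, o) = 14 + 7*(0*o) = 14 + 7*0 = 14 + 0 = 14)
(J(B(12), 156) - ((-26/20 + 9/36) - 13)²) - 2725 = (14 - ((-26/20 + 9/36) - 13)²) - 2725 = (14 - ((-26*1/20 + 9*(1/36)) - 13)²) - 2725 = (14 - ((-13/10 + ¼) - 13)²) - 2725 = (14 - (-21/20 - 13)²) - 2725 = (14 - (-281/20)²) - 2725 = (14 - 1*78961/400) - 2725 = (14 - 78961/400) - 2725 = -73361/400 - 2725 = -1163361/400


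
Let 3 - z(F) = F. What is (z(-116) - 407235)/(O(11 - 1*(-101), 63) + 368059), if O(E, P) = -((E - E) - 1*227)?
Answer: -203558/184143 ≈ -1.1054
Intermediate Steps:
z(F) = 3 - F
O(E, P) = 227 (O(E, P) = -(0 - 227) = -1*(-227) = 227)
(z(-116) - 407235)/(O(11 - 1*(-101), 63) + 368059) = ((3 - 1*(-116)) - 407235)/(227 + 368059) = ((3 + 116) - 407235)/368286 = (119 - 407235)*(1/368286) = -407116*1/368286 = -203558/184143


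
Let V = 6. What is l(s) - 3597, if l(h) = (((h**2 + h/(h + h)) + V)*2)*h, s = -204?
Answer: -16985577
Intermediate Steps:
l(h) = h*(13 + 2*h**2) (l(h) = (((h**2 + h/(h + h)) + 6)*2)*h = (((h**2 + h/((2*h))) + 6)*2)*h = (((h**2 + (1/(2*h))*h) + 6)*2)*h = (((h**2 + 1/2) + 6)*2)*h = (((1/2 + h**2) + 6)*2)*h = ((13/2 + h**2)*2)*h = (13 + 2*h**2)*h = h*(13 + 2*h**2))
l(s) - 3597 = -204*(13 + 2*(-204)**2) - 3597 = -204*(13 + 2*41616) - 3597 = -204*(13 + 83232) - 3597 = -204*83245 - 3597 = -16981980 - 3597 = -16985577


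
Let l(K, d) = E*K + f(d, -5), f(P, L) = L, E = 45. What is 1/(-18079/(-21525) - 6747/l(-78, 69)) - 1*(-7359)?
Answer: 307292914623/41755372 ≈ 7359.4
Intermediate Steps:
l(K, d) = -5 + 45*K (l(K, d) = 45*K - 5 = -5 + 45*K)
1/(-18079/(-21525) - 6747/l(-78, 69)) - 1*(-7359) = 1/(-18079/(-21525) - 6747/(-5 + 45*(-78))) - 1*(-7359) = 1/(-18079*(-1/21525) - 6747/(-5 - 3510)) + 7359 = 1/(18079/21525 - 6747/(-3515)) + 7359 = 1/(18079/21525 - 6747*(-1/3515)) + 7359 = 1/(18079/21525 + 6747/3515) + 7359 = 1/(41755372/15132075) + 7359 = 15132075/41755372 + 7359 = 307292914623/41755372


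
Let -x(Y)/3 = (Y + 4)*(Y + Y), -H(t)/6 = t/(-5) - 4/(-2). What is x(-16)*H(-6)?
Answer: 110592/5 ≈ 22118.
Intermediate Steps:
H(t) = -12 + 6*t/5 (H(t) = -6*(t/(-5) - 4/(-2)) = -6*(t*(-1/5) - 4*(-1/2)) = -6*(-t/5 + 2) = -6*(2 - t/5) = -12 + 6*t/5)
x(Y) = -6*Y*(4 + Y) (x(Y) = -3*(Y + 4)*(Y + Y) = -3*(4 + Y)*2*Y = -6*Y*(4 + Y))
x(-16)*H(-6) = (-6*(-16)*(4 - 16))*(-12 + (6/5)*(-6)) = (-6*(-16)*(-12))*(-12 - 36/5) = -1152*(-96/5) = 110592/5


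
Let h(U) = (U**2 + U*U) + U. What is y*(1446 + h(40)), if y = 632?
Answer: 2961552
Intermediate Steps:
h(U) = U + 2*U**2 (h(U) = (U**2 + U**2) + U = 2*U**2 + U = U + 2*U**2)
y*(1446 + h(40)) = 632*(1446 + 40*(1 + 2*40)) = 632*(1446 + 40*(1 + 80)) = 632*(1446 + 40*81) = 632*(1446 + 3240) = 632*4686 = 2961552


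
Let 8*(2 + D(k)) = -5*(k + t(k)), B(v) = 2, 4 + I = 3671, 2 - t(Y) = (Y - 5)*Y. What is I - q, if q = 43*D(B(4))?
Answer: 16087/4 ≈ 4021.8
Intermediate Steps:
t(Y) = 2 - Y*(-5 + Y) (t(Y) = 2 - (Y - 5)*Y = 2 - (-5 + Y)*Y = 2 - Y*(-5 + Y))
I = 3667 (I = -4 + 3671 = 3667)
D(k) = -13/4 - 15*k/4 + 5*k²/8 (D(k) = -2 + (-5*(k + (2 - k² + 5*k)))/8 = -2 + (-5*(2 - k² + 6*k))/8 = -2 + (-10 - 30*k + 5*k²)/8 = -2 + (-5/4 - 15*k/4 + 5*k²/8) = -13/4 - 15*k/4 + 5*k²/8)
q = -1419/4 (q = 43*(-13/4 - 15/4*2 + (5/8)*2²) = 43*(-13/4 - 15/2 + (5/8)*4) = 43*(-13/4 - 15/2 + 5/2) = 43*(-33/4) = -1419/4 ≈ -354.75)
I - q = 3667 - 1*(-1419/4) = 3667 + 1419/4 = 16087/4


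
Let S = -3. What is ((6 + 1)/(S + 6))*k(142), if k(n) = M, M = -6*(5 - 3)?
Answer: -28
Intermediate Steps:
M = -12 (M = -6*2 = -12)
k(n) = -12
((6 + 1)/(S + 6))*k(142) = ((6 + 1)/(-3 + 6))*(-12) = (7/3)*(-12) = -28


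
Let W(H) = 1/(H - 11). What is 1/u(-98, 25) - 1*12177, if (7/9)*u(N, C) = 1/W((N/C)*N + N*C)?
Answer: -5690178328/467289 ≈ -12177.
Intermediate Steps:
W(H) = 1/(-11 + H)
u(N, C) = -99/7 + 9*C*N/7 + 9*N**2/(7*C) (u(N, C) = 9/(7*(1/(-11 + ((N/C)*N + N*C)))) = 9/(7*(1/(-11 + (N**2/C + C*N)))) = 9/(7*(1/(-11 + (C*N + N**2/C)))) = 9/(7*(1/(-11 + C*N + N**2/C))) = 9*(-11 + C*N + N**2/C)/7 = -99/7 + 9*C*N/7 + 9*N**2/(7*C))
1/u(-98, 25) - 1*12177 = 1/((9/7)*(-11*25 - 98*(-98 + 25**2))/25) - 1*12177 = 1/((9/7)*(1/25)*(-275 - 98*(-98 + 625))) - 12177 = 1/((9/7)*(1/25)*(-275 - 98*527)) - 12177 = 1/((9/7)*(1/25)*(-275 - 51646)) - 12177 = 1/((9/7)*(1/25)*(-51921)) - 12177 = 1/(-467289/175) - 12177 = -175/467289 - 12177 = -5690178328/467289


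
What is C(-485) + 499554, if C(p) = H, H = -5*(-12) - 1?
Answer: 499613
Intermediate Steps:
H = 59 (H = 60 - 1 = 59)
C(p) = 59
C(-485) + 499554 = 59 + 499554 = 499613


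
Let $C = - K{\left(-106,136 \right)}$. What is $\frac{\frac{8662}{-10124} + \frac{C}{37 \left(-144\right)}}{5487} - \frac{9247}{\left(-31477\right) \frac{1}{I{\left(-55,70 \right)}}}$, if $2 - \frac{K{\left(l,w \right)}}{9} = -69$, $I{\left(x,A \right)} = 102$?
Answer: $\frac{2584798205754027}{86262271778416} \approx 29.964$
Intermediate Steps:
$K{\left(l,w \right)} = 639$ ($K{\left(l,w \right)} = 18 - -621 = 18 + 621 = 639$)
$C = -639$ ($C = \left(-1\right) 639 = -639$)
$\frac{\frac{8662}{-10124} + \frac{C}{37 \left(-144\right)}}{5487} - \frac{9247}{\left(-31477\right) \frac{1}{I{\left(-55,70 \right)}}} = \frac{\frac{8662}{-10124} - \frac{639}{37 \left(-144\right)}}{5487} - \frac{9247}{\left(-31477\right) \frac{1}{102}} = \left(8662 \left(- \frac{1}{10124}\right) - \frac{639}{-5328}\right) \frac{1}{5487} - \frac{9247}{\left(-31477\right) \frac{1}{102}} = \left(- \frac{4331}{5062} - - \frac{71}{592}\right) \frac{1}{5487} - \frac{9247}{- \frac{31477}{102}} = \left(- \frac{4331}{5062} + \frac{71}{592}\right) \frac{1}{5487} - - \frac{943194}{31477} = \left(- \frac{1102275}{1498352}\right) \frac{1}{5487} + \frac{943194}{31477} = - \frac{367425}{2740485808} + \frac{943194}{31477} = \frac{2584798205754027}{86262271778416}$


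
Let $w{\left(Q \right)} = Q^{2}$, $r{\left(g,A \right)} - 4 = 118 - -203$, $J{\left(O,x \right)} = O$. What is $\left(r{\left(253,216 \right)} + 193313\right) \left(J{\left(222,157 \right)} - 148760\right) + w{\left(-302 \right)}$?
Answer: $-28762510040$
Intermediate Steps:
$r{\left(g,A \right)} = 325$ ($r{\left(g,A \right)} = 4 + \left(118 - -203\right) = 4 + \left(118 + 203\right) = 4 + 321 = 325$)
$\left(r{\left(253,216 \right)} + 193313\right) \left(J{\left(222,157 \right)} - 148760\right) + w{\left(-302 \right)} = \left(325 + 193313\right) \left(222 - 148760\right) + \left(-302\right)^{2} = 193638 \left(-148538\right) + 91204 = -28762601244 + 91204 = -28762510040$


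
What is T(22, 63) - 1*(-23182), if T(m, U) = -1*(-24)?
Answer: 23206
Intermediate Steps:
T(m, U) = 24
T(22, 63) - 1*(-23182) = 24 - 1*(-23182) = 24 + 23182 = 23206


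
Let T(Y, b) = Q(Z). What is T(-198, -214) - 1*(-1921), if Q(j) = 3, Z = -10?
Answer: 1924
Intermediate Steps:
T(Y, b) = 3
T(-198, -214) - 1*(-1921) = 3 - 1*(-1921) = 3 + 1921 = 1924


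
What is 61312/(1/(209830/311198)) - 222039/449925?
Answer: 964709941939213/23335960025 ≈ 41340.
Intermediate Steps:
61312/(1/(209830/311198)) - 222039/449925 = 61312/(1/(209830*(1/311198))) - 222039*1/449925 = 61312/(1/(104915/155599)) - 74013/149975 = 61312/(155599/104915) - 74013/149975 = 61312*(104915/155599) - 74013/149975 = 6432548480/155599 - 74013/149975 = 964709941939213/23335960025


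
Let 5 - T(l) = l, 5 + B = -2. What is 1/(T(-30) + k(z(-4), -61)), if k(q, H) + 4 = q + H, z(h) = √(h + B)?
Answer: -30/911 - I*√11/911 ≈ -0.032931 - 0.0036406*I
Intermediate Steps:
B = -7 (B = -5 - 2 = -7)
z(h) = √(-7 + h) (z(h) = √(h - 7) = √(-7 + h))
T(l) = 5 - l
k(q, H) = -4 + H + q (k(q, H) = -4 + (q + H) = -4 + (H + q) = -4 + H + q)
1/(T(-30) + k(z(-4), -61)) = 1/((5 - 1*(-30)) + (-4 - 61 + √(-7 - 4))) = 1/((5 + 30) + (-4 - 61 + √(-11))) = 1/(35 + (-4 - 61 + I*√11)) = 1/(35 + (-65 + I*√11)) = 1/(-30 + I*√11)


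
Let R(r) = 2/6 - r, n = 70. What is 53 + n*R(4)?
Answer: -611/3 ≈ -203.67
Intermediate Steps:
R(r) = ⅓ - r (R(r) = 2*(⅙) - r = ⅓ - r)
53 + n*R(4) = 53 + 70*(⅓ - 1*4) = 53 + 70*(⅓ - 4) = 53 + 70*(-11/3) = 53 - 770/3 = -611/3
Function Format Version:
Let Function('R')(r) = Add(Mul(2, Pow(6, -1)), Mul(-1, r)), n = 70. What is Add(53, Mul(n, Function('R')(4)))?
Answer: Rational(-611, 3) ≈ -203.67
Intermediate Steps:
Function('R')(r) = Add(Rational(1, 3), Mul(-1, r)) (Function('R')(r) = Add(Mul(2, Rational(1, 6)), Mul(-1, r)) = Add(Rational(1, 3), Mul(-1, r)))
Add(53, Mul(n, Function('R')(4))) = Add(53, Mul(70, Add(Rational(1, 3), Mul(-1, 4)))) = Add(53, Mul(70, Add(Rational(1, 3), -4))) = Add(53, Mul(70, Rational(-11, 3))) = Add(53, Rational(-770, 3)) = Rational(-611, 3)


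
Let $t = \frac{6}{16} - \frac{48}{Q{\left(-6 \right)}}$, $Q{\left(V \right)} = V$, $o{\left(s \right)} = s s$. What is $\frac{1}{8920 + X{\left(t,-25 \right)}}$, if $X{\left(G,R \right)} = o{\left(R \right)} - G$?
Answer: $\frac{8}{76293} \approx 0.00010486$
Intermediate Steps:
$o{\left(s \right)} = s^{2}$
$t = \frac{67}{8}$ ($t = \frac{6}{16} - \frac{48}{-6} = 6 \cdot \frac{1}{16} - -8 = \frac{3}{8} + 8 = \frac{67}{8} \approx 8.375$)
$X{\left(G,R \right)} = R^{2} - G$
$\frac{1}{8920 + X{\left(t,-25 \right)}} = \frac{1}{8920 + \left(\left(-25\right)^{2} - \frac{67}{8}\right)} = \frac{1}{8920 + \left(625 - \frac{67}{8}\right)} = \frac{1}{8920 + \frac{4933}{8}} = \frac{1}{\frac{76293}{8}} = \frac{8}{76293}$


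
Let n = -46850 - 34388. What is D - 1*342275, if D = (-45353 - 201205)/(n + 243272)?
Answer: -27730216954/81017 ≈ -3.4228e+5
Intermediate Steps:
n = -81238
D = -123279/81017 (D = (-45353 - 201205)/(-81238 + 243272) = -246558/162034 = -246558*1/162034 = -123279/81017 ≈ -1.5216)
D - 1*342275 = -123279/81017 - 1*342275 = -123279/81017 - 342275 = -27730216954/81017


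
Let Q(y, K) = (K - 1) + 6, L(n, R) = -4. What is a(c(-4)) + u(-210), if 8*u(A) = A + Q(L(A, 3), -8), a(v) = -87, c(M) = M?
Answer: -909/8 ≈ -113.63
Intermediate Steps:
Q(y, K) = 5 + K (Q(y, K) = (-1 + K) + 6 = 5 + K)
u(A) = -3/8 + A/8 (u(A) = (A + (5 - 8))/8 = (A - 3)/8 = (-3 + A)/8 = -3/8 + A/8)
a(c(-4)) + u(-210) = -87 + (-3/8 + (⅛)*(-210)) = -87 + (-3/8 - 105/4) = -87 - 213/8 = -909/8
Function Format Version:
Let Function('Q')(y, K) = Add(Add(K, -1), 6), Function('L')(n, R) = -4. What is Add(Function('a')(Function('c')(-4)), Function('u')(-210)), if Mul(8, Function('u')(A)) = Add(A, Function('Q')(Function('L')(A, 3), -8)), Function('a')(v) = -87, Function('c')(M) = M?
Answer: Rational(-909, 8) ≈ -113.63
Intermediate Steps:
Function('Q')(y, K) = Add(5, K) (Function('Q')(y, K) = Add(Add(-1, K), 6) = Add(5, K))
Function('u')(A) = Add(Rational(-3, 8), Mul(Rational(1, 8), A)) (Function('u')(A) = Mul(Rational(1, 8), Add(A, Add(5, -8))) = Mul(Rational(1, 8), Add(A, -3)) = Mul(Rational(1, 8), Add(-3, A)) = Add(Rational(-3, 8), Mul(Rational(1, 8), A)))
Add(Function('a')(Function('c')(-4)), Function('u')(-210)) = Add(-87, Add(Rational(-3, 8), Mul(Rational(1, 8), -210))) = Add(-87, Add(Rational(-3, 8), Rational(-105, 4))) = Add(-87, Rational(-213, 8)) = Rational(-909, 8)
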